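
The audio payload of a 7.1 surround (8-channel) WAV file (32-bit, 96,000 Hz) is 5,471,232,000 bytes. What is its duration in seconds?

1,781 seconds

Byte rate = 96,000 × 4 × 8 = 3,072,000 bytes/s.
Duration = 5,471,232,000 / 3,072,000 = 1,781 s.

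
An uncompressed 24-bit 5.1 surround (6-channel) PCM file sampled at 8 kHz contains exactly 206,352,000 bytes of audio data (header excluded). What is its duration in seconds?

1,433 seconds

Byte rate = 8,000 × 3 × 6 = 144,000 bytes/s.
Duration = 206,352,000 / 144,000 = 1,433 s.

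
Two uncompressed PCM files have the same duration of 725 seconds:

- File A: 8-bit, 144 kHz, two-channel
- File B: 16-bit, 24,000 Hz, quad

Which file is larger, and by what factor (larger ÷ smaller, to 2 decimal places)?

File A, by a factor of 1.50

File A: 144,000 × 1 × 2 = 288,000 bytes/s.
File B: 24,000 × 2 × 4 = 192,000 bytes/s.
File A is larger; ratio = 208,800,000 / 139,200,000 = 1.50.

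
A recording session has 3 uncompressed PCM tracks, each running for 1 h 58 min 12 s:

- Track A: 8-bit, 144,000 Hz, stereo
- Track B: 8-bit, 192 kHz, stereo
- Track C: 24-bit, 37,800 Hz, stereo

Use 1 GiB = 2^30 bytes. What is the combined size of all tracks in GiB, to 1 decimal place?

5.9 GiB

1 h 58 min 12 s = 7,092 s.
Track A: 144,000 × 7,092 × 1 × 2 = 2,042,496,000 bytes.
Track B: 192,000 × 7,092 × 1 × 2 = 2,723,328,000 bytes.
Track C: 37,800 × 7,092 × 3 × 2 = 1,608,465,600 bytes.
Total = 6,374,289,600 bytes = 5.9 GiB.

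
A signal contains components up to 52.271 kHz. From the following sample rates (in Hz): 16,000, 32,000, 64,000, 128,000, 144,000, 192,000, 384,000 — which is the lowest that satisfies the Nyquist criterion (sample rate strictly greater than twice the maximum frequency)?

Need sample rate > 2 × 52,271 = 104,542 Hz.
Lowest listed rate above 104,542 Hz is 128,000 Hz.

128,000 Hz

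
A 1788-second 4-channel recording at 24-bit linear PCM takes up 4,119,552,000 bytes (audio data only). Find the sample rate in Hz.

Bytes = sample_rate × seconds × bytes_per_sample × channels.
sample_rate = 4,119,552,000 / (1,788 × 3 × 4) = 4,119,552,000 / 21,456 = 192,000 Hz.

192,000 Hz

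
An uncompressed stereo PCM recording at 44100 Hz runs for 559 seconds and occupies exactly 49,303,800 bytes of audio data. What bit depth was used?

8 bits

Bytes per sample = 49,303,800 / (44,100 × 559 × 2) = 49,303,800 / 49,303,800 = 1.
Bit depth = 1 × 8 = 8 bits.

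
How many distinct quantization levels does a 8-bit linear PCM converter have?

256 levels

2^8 = 256.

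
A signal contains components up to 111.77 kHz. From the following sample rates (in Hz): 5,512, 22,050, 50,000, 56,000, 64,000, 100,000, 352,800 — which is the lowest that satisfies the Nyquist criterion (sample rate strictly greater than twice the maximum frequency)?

352,800 Hz

Need sample rate > 2 × 111,770 = 223,540 Hz.
Lowest listed rate above 223,540 Hz is 352,800 Hz.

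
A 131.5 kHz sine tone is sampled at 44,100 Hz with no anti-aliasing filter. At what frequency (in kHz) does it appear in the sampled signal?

0.8 kHz

Nyquist = 44,100/2 = 22,050 Hz; 131,500 Hz exceeds it.
Alias = |131,500 − 3×44,100| = |131,500 − 132,300| = 800 Hz = 0.8 kHz.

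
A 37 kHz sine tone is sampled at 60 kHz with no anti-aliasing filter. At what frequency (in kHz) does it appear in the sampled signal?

Nyquist = 60,000/2 = 30,000 Hz; 37,000 Hz exceeds it.
Alias = |37,000 − 1×60,000| = |37,000 − 60,000| = 23,000 Hz = 23 kHz.

23 kHz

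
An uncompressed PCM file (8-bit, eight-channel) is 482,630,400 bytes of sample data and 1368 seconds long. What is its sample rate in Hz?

Bytes = sample_rate × seconds × bytes_per_sample × channels.
sample_rate = 482,630,400 / (1,368 × 1 × 8) = 482,630,400 / 10,944 = 44,100 Hz.

44,100 Hz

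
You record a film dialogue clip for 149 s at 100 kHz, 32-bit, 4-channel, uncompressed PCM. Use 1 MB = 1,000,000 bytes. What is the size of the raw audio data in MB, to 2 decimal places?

238.40 MB

Bytes = 100,000 samples/s × 149 s × 4 bytes/sample × 4 ch = 238,400,000 bytes.
238,400,000 / 1,000,000 = 238.40 MB.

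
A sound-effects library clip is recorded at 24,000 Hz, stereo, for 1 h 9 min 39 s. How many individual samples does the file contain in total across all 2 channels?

200,592,000 samples

1 h 9 min 39 s = 4,179 s.
24,000 × 4,179 s × 2 ch = 200,592,000 samples.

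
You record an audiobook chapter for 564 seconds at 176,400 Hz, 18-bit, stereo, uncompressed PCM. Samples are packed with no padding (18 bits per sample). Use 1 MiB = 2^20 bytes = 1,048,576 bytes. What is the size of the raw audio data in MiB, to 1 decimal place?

Bits = 176,400 × 564 × 18 × 2 = 3,581,625,600 bits = 447,703,200 bytes.
447,703,200 / 1,048,576 = 427.0 MiB.

427.0 MiB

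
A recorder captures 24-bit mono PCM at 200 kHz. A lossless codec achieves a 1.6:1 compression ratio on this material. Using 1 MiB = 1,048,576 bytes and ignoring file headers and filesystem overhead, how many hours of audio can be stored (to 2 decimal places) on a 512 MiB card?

Uncompressed byte rate = 200,000 × 3 × 1 = 600,000 bytes/s.
After 1.6:1 compression, effective rate ≈ 375000 bytes/s.
Capacity = 512 × 1,048,576 = 536,870,912 bytes.
536,870,912 / effective rate ≈ 1431.66 s → 0.40 hours.

0.40 hours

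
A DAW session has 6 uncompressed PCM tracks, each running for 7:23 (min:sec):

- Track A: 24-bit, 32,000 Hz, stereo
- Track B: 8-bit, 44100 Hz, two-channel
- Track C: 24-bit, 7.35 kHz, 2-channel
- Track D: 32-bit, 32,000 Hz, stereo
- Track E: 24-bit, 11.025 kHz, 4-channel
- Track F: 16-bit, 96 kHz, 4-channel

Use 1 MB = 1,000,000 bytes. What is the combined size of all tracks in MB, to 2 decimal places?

7:23 (min:sec) = 443 s.
Track A: 32,000 × 443 × 3 × 2 = 85,056,000 bytes.
Track B: 44,100 × 443 × 1 × 2 = 39,072,600 bytes.
Track C: 7,350 × 443 × 3 × 2 = 19,536,300 bytes.
Track D: 32,000 × 443 × 4 × 2 = 113,408,000 bytes.
Track E: 11,025 × 443 × 3 × 4 = 58,608,900 bytes.
Track F: 96,000 × 443 × 2 × 4 = 340,224,000 bytes.
Total = 655,905,800 bytes = 655.91 MB.

655.91 MB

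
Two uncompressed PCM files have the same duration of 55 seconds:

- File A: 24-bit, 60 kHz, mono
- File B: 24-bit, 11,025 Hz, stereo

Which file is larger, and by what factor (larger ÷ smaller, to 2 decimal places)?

File A: 60,000 × 3 × 1 = 180,000 bytes/s.
File B: 11,025 × 3 × 2 = 66,150 bytes/s.
File A is larger; ratio = 9,900,000 / 3,638,250 = 2.72.

File A, by a factor of 2.72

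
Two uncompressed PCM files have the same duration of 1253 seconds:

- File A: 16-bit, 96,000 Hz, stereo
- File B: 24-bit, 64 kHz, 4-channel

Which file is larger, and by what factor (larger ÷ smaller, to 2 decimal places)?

File B, by a factor of 2.00

File A: 96,000 × 2 × 2 = 384,000 bytes/s.
File B: 64,000 × 3 × 4 = 768,000 bytes/s.
File B is larger; ratio = 962,304,000 / 481,152,000 = 2.00.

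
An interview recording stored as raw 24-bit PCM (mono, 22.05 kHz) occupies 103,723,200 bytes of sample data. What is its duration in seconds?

Byte rate = 22,050 × 3 × 1 = 66,150 bytes/s.
Duration = 103,723,200 / 66,150 = 1,568 s.

1,568 seconds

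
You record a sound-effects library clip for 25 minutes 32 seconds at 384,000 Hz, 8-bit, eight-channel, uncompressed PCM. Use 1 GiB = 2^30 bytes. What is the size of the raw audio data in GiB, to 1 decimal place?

4.4 GiB

Duration = 25 minutes 32 seconds = 1,532 s.
Bytes = 384,000 samples/s × 1,532 s × 1 bytes/sample × 8 ch = 4,706,304,000 bytes.
4,706,304,000 / 1,073,741,824 = 4.4 GiB.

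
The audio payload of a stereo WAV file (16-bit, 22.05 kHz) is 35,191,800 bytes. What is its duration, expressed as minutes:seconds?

Byte rate = 22,050 × 2 × 2 = 88,200 bytes/s.
Duration = 35,191,800 / 88,200 = 399 s.
399 s = 6:39.

6:39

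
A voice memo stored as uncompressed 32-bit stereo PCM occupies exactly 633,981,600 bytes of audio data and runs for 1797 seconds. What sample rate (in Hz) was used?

Bytes = sample_rate × seconds × bytes_per_sample × channels.
sample_rate = 633,981,600 / (1,797 × 4 × 2) = 633,981,600 / 14,376 = 44,100 Hz.

44,100 Hz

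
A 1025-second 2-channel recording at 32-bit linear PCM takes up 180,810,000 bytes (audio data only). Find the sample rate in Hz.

Bytes = sample_rate × seconds × bytes_per_sample × channels.
sample_rate = 180,810,000 / (1,025 × 4 × 2) = 180,810,000 / 8,200 = 22,050 Hz.

22,050 Hz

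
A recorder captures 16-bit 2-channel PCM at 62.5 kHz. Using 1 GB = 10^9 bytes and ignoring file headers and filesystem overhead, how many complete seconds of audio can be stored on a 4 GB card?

16,000 seconds

Uncompressed byte rate = 62,500 × 2 × 2 = 250,000 bytes/s.
Capacity = 4 × 1,000,000,000 = 4,000,000,000 bytes.
4,000,000,000 / 250,000 ≈ 16000 s → 16,000 seconds.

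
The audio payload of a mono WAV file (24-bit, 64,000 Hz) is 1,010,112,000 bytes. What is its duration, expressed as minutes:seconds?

87:41

Byte rate = 64,000 × 3 × 1 = 192,000 bytes/s.
Duration = 1,010,112,000 / 192,000 = 5,261 s.
5,261 s = 87:41.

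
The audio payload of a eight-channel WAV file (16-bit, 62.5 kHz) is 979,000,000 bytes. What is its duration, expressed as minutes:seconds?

16:19

Byte rate = 62,500 × 2 × 8 = 1,000,000 bytes/s.
Duration = 979,000,000 / 1,000,000 = 979 s.
979 s = 16:19.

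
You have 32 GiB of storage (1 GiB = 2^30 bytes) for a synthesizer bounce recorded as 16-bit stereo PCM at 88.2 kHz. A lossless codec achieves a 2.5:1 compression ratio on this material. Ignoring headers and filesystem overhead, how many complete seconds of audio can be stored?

Uncompressed byte rate = 88,200 × 2 × 2 = 352,800 bytes/s.
After 2.5:1 compression, effective rate ≈ 141120 bytes/s.
Capacity = 32 × 1,073,741,824 = 34,359,738,368 bytes.
34,359,738,368 / effective rate ≈ 243478.87 s → 243,478 seconds.

243,478 seconds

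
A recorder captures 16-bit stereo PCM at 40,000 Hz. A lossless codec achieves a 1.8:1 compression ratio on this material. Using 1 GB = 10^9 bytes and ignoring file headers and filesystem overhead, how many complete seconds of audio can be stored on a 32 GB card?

Uncompressed byte rate = 40,000 × 2 × 2 = 160,000 bytes/s.
After 1.8:1 compression, effective rate ≈ 88888.89 bytes/s.
Capacity = 32 × 1,000,000,000 = 32,000,000,000 bytes.
32,000,000,000 / effective rate ≈ 360000 s → 360,000 seconds.

360,000 seconds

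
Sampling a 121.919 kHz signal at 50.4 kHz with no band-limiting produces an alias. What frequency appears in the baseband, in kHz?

Nyquist = 50,400/2 = 25,200 Hz; 121,919 Hz exceeds it.
Alias = |121,919 − 2×50,400| = |121,919 − 100,800| = 21,119 Hz = 21.119 kHz.

21.119 kHz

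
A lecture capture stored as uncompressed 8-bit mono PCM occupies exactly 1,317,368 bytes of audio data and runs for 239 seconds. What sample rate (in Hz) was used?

Bytes = sample_rate × seconds × bytes_per_sample × channels.
sample_rate = 1,317,368 / (239 × 1 × 1) = 1,317,368 / 239 = 5,512 Hz.

5,512 Hz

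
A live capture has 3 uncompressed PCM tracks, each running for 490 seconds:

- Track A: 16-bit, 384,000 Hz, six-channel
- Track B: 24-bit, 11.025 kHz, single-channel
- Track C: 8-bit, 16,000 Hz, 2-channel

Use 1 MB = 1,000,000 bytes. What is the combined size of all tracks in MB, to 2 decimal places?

Track A: 384,000 × 490 × 2 × 6 = 2,257,920,000 bytes.
Track B: 11,025 × 490 × 3 × 1 = 16,206,750 bytes.
Track C: 16,000 × 490 × 1 × 2 = 15,680,000 bytes.
Total = 2,289,806,750 bytes = 2289.81 MB.

2289.81 MB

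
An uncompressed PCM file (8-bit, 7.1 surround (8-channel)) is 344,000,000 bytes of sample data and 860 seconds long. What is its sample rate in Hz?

Bytes = sample_rate × seconds × bytes_per_sample × channels.
sample_rate = 344,000,000 / (860 × 1 × 8) = 344,000,000 / 6,880 = 50,000 Hz.

50,000 Hz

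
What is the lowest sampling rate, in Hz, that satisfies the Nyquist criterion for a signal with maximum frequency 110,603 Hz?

Minimum sample rate = 2 × 110,603 Hz = 221,206 Hz.

221,206 Hz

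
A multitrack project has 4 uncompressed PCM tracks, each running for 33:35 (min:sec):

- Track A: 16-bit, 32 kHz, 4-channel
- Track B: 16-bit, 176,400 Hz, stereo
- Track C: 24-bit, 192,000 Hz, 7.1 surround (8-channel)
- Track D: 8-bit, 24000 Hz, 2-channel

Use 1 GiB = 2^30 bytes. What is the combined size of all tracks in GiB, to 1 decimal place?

33:35 (min:sec) = 2,015 s.
Track A: 32,000 × 2,015 × 2 × 4 = 515,840,000 bytes.
Track B: 176,400 × 2,015 × 2 × 2 = 1,421,784,000 bytes.
Track C: 192,000 × 2,015 × 3 × 8 = 9,285,120,000 bytes.
Track D: 24,000 × 2,015 × 1 × 2 = 96,720,000 bytes.
Total = 11,319,464,000 bytes = 10.5 GiB.

10.5 GiB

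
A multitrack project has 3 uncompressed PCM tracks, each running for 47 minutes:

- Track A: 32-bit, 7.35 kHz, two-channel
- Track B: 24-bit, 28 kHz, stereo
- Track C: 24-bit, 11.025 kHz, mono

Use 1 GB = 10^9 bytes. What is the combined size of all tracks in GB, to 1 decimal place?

47 minutes = 2,820 s.
Track A: 7,350 × 2,820 × 4 × 2 = 165,816,000 bytes.
Track B: 28,000 × 2,820 × 3 × 2 = 473,760,000 bytes.
Track C: 11,025 × 2,820 × 3 × 1 = 93,271,500 bytes.
Total = 732,847,500 bytes = 0.7 GB.

0.7 GB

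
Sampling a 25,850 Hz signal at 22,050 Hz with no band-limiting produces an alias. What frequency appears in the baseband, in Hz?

3,800 Hz

Nyquist = 22,050/2 = 11,025 Hz; 25,850 Hz exceeds it.
Alias = |25,850 − 1×22,050| = |25,850 − 22,050| = 3,800 Hz.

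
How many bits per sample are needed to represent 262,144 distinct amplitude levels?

log2(262,144) = 18.

18 bits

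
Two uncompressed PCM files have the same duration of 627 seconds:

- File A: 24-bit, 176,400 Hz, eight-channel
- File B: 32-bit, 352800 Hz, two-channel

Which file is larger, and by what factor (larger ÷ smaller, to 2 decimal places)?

File A, by a factor of 1.50

File A: 176,400 × 3 × 8 = 4,233,600 bytes/s.
File B: 352,800 × 4 × 2 = 2,822,400 bytes/s.
File A is larger; ratio = 2,654,467,200 / 1,769,644,800 = 1.50.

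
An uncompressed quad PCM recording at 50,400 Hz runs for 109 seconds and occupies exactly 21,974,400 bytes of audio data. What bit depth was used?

8 bits

Bytes per sample = 21,974,400 / (50,400 × 109 × 4) = 21,974,400 / 21,974,400 = 1.
Bit depth = 1 × 8 = 8 bits.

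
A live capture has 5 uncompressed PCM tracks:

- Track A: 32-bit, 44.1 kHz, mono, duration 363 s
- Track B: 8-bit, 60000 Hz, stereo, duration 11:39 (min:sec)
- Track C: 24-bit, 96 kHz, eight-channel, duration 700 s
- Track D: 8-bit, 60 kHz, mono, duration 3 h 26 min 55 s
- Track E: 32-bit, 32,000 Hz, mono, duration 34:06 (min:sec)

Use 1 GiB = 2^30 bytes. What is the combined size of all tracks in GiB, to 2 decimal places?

Track A: 44,100 × 363 × 4 × 1 = 64,033,200 bytes.
Track B: 11:39 (min:sec) = 699 s; 60,000 × 699 × 1 × 2 = 83,880,000 bytes.
Track C: 96,000 × 700 × 3 × 8 = 1,612,800,000 bytes.
Track D: 3 h 26 min 55 s = 12,415 s; 60,000 × 12,415 × 1 × 1 = 744,900,000 bytes.
Track E: 34:06 (min:sec) = 2,046 s; 32,000 × 2,046 × 4 × 1 = 261,888,000 bytes.
Total = 2,767,501,200 bytes = 2.58 GiB.

2.58 GiB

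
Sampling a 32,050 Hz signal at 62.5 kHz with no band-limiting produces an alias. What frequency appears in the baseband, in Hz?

30,450 Hz

Nyquist = 62,500/2 = 31,250 Hz; 32,050 Hz exceeds it.
Alias = |32,050 − 1×62,500| = |32,050 − 62,500| = 30,450 Hz.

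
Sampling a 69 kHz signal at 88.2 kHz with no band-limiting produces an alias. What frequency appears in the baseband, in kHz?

Nyquist = 88,200/2 = 44,100 Hz; 69,000 Hz exceeds it.
Alias = |69,000 − 1×88,200| = |69,000 − 88,200| = 19,200 Hz = 19.2 kHz.

19.2 kHz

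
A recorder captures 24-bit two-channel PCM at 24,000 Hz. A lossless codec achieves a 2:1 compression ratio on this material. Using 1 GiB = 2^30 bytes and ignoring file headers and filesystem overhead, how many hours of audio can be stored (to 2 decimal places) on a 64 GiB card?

265.12 hours

Uncompressed byte rate = 24,000 × 3 × 2 = 144,000 bytes/s.
After 2:1 compression, effective rate ≈ 72000 bytes/s.
Capacity = 64 × 1,073,741,824 = 68,719,476,736 bytes.
68,719,476,736 / effective rate ≈ 954437.18 s → 265.12 hours.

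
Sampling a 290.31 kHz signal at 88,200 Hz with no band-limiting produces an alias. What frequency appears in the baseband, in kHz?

25.71 kHz

Nyquist = 88,200/2 = 44,100 Hz; 290,310 Hz exceeds it.
Alias = |290,310 − 3×88,200| = |290,310 − 264,600| = 25,710 Hz = 25.71 kHz.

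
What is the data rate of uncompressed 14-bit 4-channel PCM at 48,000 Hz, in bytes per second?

Bit rate = 48,000 × 14 × 4 = 2,688,000 bits/s.
2,688,000 / 8 = 336,000 bytes/s.

336,000 bytes/s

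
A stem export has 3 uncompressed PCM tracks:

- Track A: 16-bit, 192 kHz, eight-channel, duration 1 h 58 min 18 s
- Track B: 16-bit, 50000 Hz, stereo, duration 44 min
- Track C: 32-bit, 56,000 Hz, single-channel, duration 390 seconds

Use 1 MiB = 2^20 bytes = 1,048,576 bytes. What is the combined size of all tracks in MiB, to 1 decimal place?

Track A: 1 h 58 min 18 s = 7,098 s; 192,000 × 7,098 × 2 × 8 = 21,805,056,000 bytes.
Track B: 44 min = 2,640 s; 50,000 × 2,640 × 2 × 2 = 528,000,000 bytes.
Track C: 56,000 × 390 × 4 × 1 = 87,360,000 bytes.
Total = 22,420,416,000 bytes = 21381.8 MiB.

21381.8 MiB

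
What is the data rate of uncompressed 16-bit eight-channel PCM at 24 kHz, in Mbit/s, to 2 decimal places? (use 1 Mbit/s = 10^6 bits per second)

3.07 Mbit/s

Bit rate = 24,000 × 16 × 8 = 3,072,000 bits/s.
= 3.07 Mbit/s.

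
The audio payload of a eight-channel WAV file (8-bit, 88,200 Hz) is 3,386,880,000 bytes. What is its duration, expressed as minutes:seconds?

80:00

Byte rate = 88,200 × 1 × 8 = 705,600 bytes/s.
Duration = 3,386,880,000 / 705,600 = 4,800 s.
4,800 s = 80:00.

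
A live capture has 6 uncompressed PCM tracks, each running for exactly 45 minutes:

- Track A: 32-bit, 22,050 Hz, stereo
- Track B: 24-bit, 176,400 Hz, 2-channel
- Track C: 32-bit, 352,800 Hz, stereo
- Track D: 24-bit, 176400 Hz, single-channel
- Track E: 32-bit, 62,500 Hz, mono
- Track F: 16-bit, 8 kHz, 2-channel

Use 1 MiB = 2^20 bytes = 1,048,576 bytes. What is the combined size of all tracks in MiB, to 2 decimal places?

exactly 45 minutes = 2,700 s.
Track A: 22,050 × 2,700 × 4 × 2 = 476,280,000 bytes.
Track B: 176,400 × 2,700 × 3 × 2 = 2,857,680,000 bytes.
Track C: 352,800 × 2,700 × 4 × 2 = 7,620,480,000 bytes.
Track D: 176,400 × 2,700 × 3 × 1 = 1,428,840,000 bytes.
Track E: 62,500 × 2,700 × 4 × 1 = 675,000,000 bytes.
Track F: 8,000 × 2,700 × 2 × 2 = 86,400,000 bytes.
Total = 13,144,680,000 bytes = 12535.74 MiB.

12535.74 MiB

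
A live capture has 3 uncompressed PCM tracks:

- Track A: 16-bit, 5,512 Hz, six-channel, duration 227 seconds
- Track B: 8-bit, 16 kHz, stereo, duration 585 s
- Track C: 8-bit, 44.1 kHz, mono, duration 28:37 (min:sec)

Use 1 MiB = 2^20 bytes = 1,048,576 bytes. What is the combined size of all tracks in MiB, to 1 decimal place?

Track A: 5,512 × 227 × 2 × 6 = 15,014,688 bytes.
Track B: 16,000 × 585 × 1 × 2 = 18,720,000 bytes.
Track C: 28:37 (min:sec) = 1,717 s; 44,100 × 1,717 × 1 × 1 = 75,719,700 bytes.
Total = 109,454,388 bytes = 104.4 MiB.

104.4 MiB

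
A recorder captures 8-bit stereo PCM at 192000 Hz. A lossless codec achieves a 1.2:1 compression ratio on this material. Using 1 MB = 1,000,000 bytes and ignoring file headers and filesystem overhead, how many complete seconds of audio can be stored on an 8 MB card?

Uncompressed byte rate = 192,000 × 1 × 2 = 384,000 bytes/s.
After 1.2:1 compression, effective rate ≈ 320000 bytes/s.
Capacity = 8 × 1,000,000 = 8,000,000 bytes.
8,000,000 / effective rate ≈ 25 s → 25 seconds.

25 seconds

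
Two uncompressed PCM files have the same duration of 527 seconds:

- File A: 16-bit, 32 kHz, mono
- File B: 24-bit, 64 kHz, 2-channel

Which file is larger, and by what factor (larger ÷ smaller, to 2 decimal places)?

File B, by a factor of 6.00

File A: 32,000 × 2 × 1 = 64,000 bytes/s.
File B: 64,000 × 3 × 2 = 384,000 bytes/s.
File B is larger; ratio = 202,368,000 / 33,728,000 = 6.00.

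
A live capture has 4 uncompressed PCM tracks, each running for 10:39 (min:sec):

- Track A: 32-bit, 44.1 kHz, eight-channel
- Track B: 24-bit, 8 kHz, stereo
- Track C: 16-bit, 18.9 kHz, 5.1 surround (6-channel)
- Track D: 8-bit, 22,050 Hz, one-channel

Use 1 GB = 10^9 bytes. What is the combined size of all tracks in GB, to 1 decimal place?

10:39 (min:sec) = 639 s.
Track A: 44,100 × 639 × 4 × 8 = 901,756,800 bytes.
Track B: 8,000 × 639 × 3 × 2 = 30,672,000 bytes.
Track C: 18,900 × 639 × 2 × 6 = 144,925,200 bytes.
Track D: 22,050 × 639 × 1 × 1 = 14,089,950 bytes.
Total = 1,091,443,950 bytes = 1.1 GB.

1.1 GB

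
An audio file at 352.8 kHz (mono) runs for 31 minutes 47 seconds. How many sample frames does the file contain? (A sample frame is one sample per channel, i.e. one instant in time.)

672,789,600 sample frames

31 minutes 47 seconds = 1,907 s.
352,800 samples/s × 1,907 s = 672,789,600 frames.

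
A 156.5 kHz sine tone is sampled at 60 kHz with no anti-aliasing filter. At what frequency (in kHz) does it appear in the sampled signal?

23.5 kHz

Nyquist = 60,000/2 = 30,000 Hz; 156,500 Hz exceeds it.
Alias = |156,500 − 3×60,000| = |156,500 − 180,000| = 23,500 Hz = 23.5 kHz.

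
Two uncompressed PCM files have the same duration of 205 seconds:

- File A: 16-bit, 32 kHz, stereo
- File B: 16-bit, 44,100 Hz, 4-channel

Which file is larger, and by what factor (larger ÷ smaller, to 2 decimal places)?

File A: 32,000 × 2 × 2 = 128,000 bytes/s.
File B: 44,100 × 2 × 4 = 352,800 bytes/s.
File B is larger; ratio = 72,324,000 / 26,240,000 = 2.76.

File B, by a factor of 2.76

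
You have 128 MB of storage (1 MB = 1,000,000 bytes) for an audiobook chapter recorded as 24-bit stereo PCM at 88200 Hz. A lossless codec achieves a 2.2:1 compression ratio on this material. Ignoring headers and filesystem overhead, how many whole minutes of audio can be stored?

Uncompressed byte rate = 88,200 × 3 × 2 = 529,200 bytes/s.
After 2.2:1 compression, effective rate ≈ 240545.45 bytes/s.
Capacity = 128 × 1,000,000 = 128,000,000 bytes.
128,000,000 / effective rate ≈ 532.12 s → 8 minutes.

8 minutes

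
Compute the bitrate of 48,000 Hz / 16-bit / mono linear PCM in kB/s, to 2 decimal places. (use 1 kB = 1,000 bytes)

Bit rate = 48,000 × 16 × 1 = 768,000 bits/s.
768,000 / 8 = 96,000 B/s = 96.00 kB/s.

96.00 kB/s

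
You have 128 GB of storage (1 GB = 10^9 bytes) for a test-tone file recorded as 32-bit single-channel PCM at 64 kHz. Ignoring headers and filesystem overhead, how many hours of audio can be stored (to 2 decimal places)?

138.89 hours

Uncompressed byte rate = 64,000 × 4 × 1 = 256,000 bytes/s.
Capacity = 128 × 1,000,000,000 = 128,000,000,000 bytes.
128,000,000,000 / 256,000 ≈ 500000 s → 138.89 hours.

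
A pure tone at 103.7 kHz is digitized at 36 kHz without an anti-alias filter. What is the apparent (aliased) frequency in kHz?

4.3 kHz

Nyquist = 36,000/2 = 18,000 Hz; 103,700 Hz exceeds it.
Alias = |103,700 − 3×36,000| = |103,700 − 108,000| = 4,300 Hz = 4.3 kHz.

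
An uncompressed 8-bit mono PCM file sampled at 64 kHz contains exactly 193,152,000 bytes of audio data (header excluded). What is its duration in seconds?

Byte rate = 64,000 × 1 × 1 = 64,000 bytes/s.
Duration = 193,152,000 / 64,000 = 3,018 s.

3,018 seconds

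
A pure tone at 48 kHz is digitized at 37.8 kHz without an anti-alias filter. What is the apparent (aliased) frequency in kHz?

Nyquist = 37,800/2 = 18,900 Hz; 48,000 Hz exceeds it.
Alias = |48,000 − 1×37,800| = |48,000 − 37,800| = 10,200 Hz = 10.2 kHz.

10.2 kHz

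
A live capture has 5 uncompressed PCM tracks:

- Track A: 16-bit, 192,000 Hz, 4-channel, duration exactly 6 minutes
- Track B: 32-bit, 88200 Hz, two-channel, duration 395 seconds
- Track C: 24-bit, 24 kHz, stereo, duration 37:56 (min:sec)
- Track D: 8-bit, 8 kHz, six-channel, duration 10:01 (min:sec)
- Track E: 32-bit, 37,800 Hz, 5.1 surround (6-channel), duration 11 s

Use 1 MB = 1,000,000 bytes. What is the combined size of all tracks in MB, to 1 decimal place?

1198.2 MB

Track A: exactly 6 minutes = 360 s; 192,000 × 360 × 2 × 4 = 552,960,000 bytes.
Track B: 88,200 × 395 × 4 × 2 = 278,712,000 bytes.
Track C: 37:56 (min:sec) = 2,276 s; 24,000 × 2,276 × 3 × 2 = 327,744,000 bytes.
Track D: 10:01 (min:sec) = 601 s; 8,000 × 601 × 1 × 6 = 28,848,000 bytes.
Track E: 37,800 × 11 × 4 × 6 = 9,979,200 bytes.
Total = 1,198,243,200 bytes = 1198.2 MB.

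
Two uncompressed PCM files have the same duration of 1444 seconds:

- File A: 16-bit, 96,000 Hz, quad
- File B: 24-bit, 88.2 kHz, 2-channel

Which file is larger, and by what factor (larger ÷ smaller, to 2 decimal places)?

File A: 96,000 × 2 × 4 = 768,000 bytes/s.
File B: 88,200 × 3 × 2 = 529,200 bytes/s.
File A is larger; ratio = 1,108,992,000 / 764,164,800 = 1.45.

File A, by a factor of 1.45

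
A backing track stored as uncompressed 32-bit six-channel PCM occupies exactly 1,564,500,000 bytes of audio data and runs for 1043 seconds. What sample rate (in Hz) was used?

Bytes = sample_rate × seconds × bytes_per_sample × channels.
sample_rate = 1,564,500,000 / (1,043 × 4 × 6) = 1,564,500,000 / 25,032 = 62,500 Hz.

62,500 Hz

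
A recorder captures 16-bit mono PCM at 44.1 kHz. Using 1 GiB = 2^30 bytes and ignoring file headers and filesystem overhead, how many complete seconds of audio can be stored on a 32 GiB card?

Uncompressed byte rate = 44,100 × 2 × 1 = 88,200 bytes/s.
Capacity = 32 × 1,073,741,824 = 34,359,738,368 bytes.
34,359,738,368 / 88,200 ≈ 389566.19 s → 389,566 seconds.

389,566 seconds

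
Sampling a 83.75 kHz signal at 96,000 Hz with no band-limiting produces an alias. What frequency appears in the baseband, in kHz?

12.25 kHz

Nyquist = 96,000/2 = 48,000 Hz; 83,750 Hz exceeds it.
Alias = |83,750 − 1×96,000| = |83,750 − 96,000| = 12,250 Hz = 12.25 kHz.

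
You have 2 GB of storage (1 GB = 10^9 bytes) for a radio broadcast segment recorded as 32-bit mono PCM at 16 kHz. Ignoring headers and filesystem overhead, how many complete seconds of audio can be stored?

31,250 seconds

Uncompressed byte rate = 16,000 × 4 × 1 = 64,000 bytes/s.
Capacity = 2 × 1,000,000,000 = 2,000,000,000 bytes.
2,000,000,000 / 64,000 ≈ 31250 s → 31,250 seconds.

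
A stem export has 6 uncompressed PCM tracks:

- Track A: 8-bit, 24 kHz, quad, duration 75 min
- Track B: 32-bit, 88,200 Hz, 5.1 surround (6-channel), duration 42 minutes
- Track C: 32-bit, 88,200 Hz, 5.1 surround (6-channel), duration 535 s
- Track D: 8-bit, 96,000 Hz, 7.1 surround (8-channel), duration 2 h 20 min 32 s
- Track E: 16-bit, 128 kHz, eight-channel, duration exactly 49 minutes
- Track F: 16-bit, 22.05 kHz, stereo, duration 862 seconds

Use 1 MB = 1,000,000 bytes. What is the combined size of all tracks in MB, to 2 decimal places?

Track A: 75 min = 4,500 s; 24,000 × 4,500 × 1 × 4 = 432,000,000 bytes.
Track B: 42 minutes = 2,520 s; 88,200 × 2,520 × 4 × 6 = 5,334,336,000 bytes.
Track C: 88,200 × 535 × 4 × 6 = 1,132,488,000 bytes.
Track D: 2 h 20 min 32 s = 8,432 s; 96,000 × 8,432 × 1 × 8 = 6,475,776,000 bytes.
Track E: exactly 49 minutes = 2,940 s; 128,000 × 2,940 × 2 × 8 = 6,021,120,000 bytes.
Track F: 22,050 × 862 × 2 × 2 = 76,028,400 bytes.
Total = 19,471,748,400 bytes = 19471.75 MB.

19471.75 MB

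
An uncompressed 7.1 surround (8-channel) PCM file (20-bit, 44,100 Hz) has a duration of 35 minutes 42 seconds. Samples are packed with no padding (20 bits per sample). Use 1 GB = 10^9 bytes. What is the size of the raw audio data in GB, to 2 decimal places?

Duration = 35 minutes 42 seconds = 2,142 s.
Bits = 44,100 × 2,142 × 20 × 8 = 15,113,952,000 bits = 1,889,244,000 bytes.
1,889,244,000 / 1,000,000,000 = 1.89 GB.

1.89 GB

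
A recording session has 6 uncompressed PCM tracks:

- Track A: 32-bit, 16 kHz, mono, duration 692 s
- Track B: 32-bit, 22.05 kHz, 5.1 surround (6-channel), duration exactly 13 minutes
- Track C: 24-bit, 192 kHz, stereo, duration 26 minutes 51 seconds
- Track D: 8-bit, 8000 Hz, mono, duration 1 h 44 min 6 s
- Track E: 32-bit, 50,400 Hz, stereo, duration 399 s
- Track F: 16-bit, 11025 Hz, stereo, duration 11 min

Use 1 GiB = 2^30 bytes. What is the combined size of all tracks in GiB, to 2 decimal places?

Track A: 16,000 × 692 × 4 × 1 = 44,288,000 bytes.
Track B: exactly 13 minutes = 780 s; 22,050 × 780 × 4 × 6 = 412,776,000 bytes.
Track C: 26 minutes 51 seconds = 1,611 s; 192,000 × 1,611 × 3 × 2 = 1,855,872,000 bytes.
Track D: 1 h 44 min 6 s = 6,246 s; 8,000 × 6,246 × 1 × 1 = 49,968,000 bytes.
Track E: 50,400 × 399 × 4 × 2 = 160,876,800 bytes.
Track F: 11 min = 660 s; 11,025 × 660 × 2 × 2 = 29,106,000 bytes.
Total = 2,552,886,800 bytes = 2.38 GiB.

2.38 GiB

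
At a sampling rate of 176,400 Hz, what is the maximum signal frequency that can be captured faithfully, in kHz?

Nyquist frequency = sample rate / 2 = 176,400 / 2 = 88.2 kHz.

88.2 kHz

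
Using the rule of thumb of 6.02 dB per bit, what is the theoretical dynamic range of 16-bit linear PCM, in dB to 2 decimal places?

96.32 dB

16 × 6.02 = 96.32 dB.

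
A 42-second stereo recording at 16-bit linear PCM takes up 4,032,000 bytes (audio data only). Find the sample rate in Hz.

24,000 Hz

Bytes = sample_rate × seconds × bytes_per_sample × channels.
sample_rate = 4,032,000 / (42 × 2 × 2) = 4,032,000 / 168 = 24,000 Hz.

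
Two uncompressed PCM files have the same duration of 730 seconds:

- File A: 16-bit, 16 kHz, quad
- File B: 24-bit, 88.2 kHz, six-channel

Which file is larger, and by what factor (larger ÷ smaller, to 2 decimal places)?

File B, by a factor of 12.40

File A: 16,000 × 2 × 4 = 128,000 bytes/s.
File B: 88,200 × 3 × 6 = 1,587,600 bytes/s.
File B is larger; ratio = 1,158,948,000 / 93,440,000 = 12.40.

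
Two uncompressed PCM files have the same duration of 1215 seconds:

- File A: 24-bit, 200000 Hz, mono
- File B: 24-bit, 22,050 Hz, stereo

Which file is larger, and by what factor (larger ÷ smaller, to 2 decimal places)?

File A, by a factor of 4.54

File A: 200,000 × 3 × 1 = 600,000 bytes/s.
File B: 22,050 × 3 × 2 = 132,300 bytes/s.
File A is larger; ratio = 729,000,000 / 160,744,500 = 4.54.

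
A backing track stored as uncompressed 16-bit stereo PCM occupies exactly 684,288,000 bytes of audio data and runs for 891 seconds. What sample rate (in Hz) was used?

Bytes = sample_rate × seconds × bytes_per_sample × channels.
sample_rate = 684,288,000 / (891 × 2 × 2) = 684,288,000 / 3,564 = 192,000 Hz.

192,000 Hz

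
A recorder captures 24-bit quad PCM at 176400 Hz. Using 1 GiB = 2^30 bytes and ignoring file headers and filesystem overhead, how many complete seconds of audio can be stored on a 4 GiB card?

Uncompressed byte rate = 176,400 × 3 × 4 = 2,116,800 bytes/s.
Capacity = 4 × 1,073,741,824 = 4,294,967,296 bytes.
4,294,967,296 / 2,116,800 ≈ 2028.99 s → 2,028 seconds.

2,028 seconds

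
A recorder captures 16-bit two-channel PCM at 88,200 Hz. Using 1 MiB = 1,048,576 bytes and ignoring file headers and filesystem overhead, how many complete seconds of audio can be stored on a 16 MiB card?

Uncompressed byte rate = 88,200 × 2 × 2 = 352,800 bytes/s.
Capacity = 16 × 1,048,576 = 16,777,216 bytes.
16,777,216 / 352,800 ≈ 47.55 s → 47 seconds.

47 seconds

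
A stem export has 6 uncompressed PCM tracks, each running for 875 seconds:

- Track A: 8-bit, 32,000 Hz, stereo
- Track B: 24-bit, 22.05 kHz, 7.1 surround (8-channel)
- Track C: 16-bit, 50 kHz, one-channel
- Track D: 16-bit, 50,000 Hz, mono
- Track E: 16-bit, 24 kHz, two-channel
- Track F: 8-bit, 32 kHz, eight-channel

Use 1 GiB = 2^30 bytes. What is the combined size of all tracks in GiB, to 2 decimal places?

Track A: 32,000 × 875 × 1 × 2 = 56,000,000 bytes.
Track B: 22,050 × 875 × 3 × 8 = 463,050,000 bytes.
Track C: 50,000 × 875 × 2 × 1 = 87,500,000 bytes.
Track D: 50,000 × 875 × 2 × 1 = 87,500,000 bytes.
Track E: 24,000 × 875 × 2 × 2 = 84,000,000 bytes.
Track F: 32,000 × 875 × 1 × 8 = 224,000,000 bytes.
Total = 1,002,050,000 bytes = 0.93 GiB.

0.93 GiB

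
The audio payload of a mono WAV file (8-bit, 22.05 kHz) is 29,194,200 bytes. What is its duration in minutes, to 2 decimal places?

22.07 minutes

Byte rate = 22,050 × 1 × 1 = 22,050 bytes/s.
Duration = 29,194,200 / 22,050 = 1,324 s.
1,324 s / 60 = 22.07 minutes.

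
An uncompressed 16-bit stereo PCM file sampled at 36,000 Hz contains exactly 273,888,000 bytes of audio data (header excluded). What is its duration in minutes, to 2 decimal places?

Byte rate = 36,000 × 2 × 2 = 144,000 bytes/s.
Duration = 273,888,000 / 144,000 = 1,902 s.
1,902 s / 60 = 31.70 minutes.

31.70 minutes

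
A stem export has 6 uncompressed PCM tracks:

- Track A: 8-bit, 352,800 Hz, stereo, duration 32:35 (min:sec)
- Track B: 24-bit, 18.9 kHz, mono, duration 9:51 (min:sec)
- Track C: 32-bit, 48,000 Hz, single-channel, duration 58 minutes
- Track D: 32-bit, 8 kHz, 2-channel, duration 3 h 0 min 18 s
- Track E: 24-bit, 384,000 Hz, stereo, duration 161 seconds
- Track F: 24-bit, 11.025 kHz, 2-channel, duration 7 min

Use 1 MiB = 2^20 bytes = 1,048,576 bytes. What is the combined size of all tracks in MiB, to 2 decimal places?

3025.24 MiB

Track A: 32:35 (min:sec) = 1,955 s; 352,800 × 1,955 × 1 × 2 = 1,379,448,000 bytes.
Track B: 9:51 (min:sec) = 591 s; 18,900 × 591 × 3 × 1 = 33,509,700 bytes.
Track C: 58 minutes = 3,480 s; 48,000 × 3,480 × 4 × 1 = 668,160,000 bytes.
Track D: 3 h 0 min 18 s = 10,818 s; 8,000 × 10,818 × 4 × 2 = 692,352,000 bytes.
Track E: 384,000 × 161 × 3 × 2 = 370,944,000 bytes.
Track F: 7 min = 420 s; 11,025 × 420 × 3 × 2 = 27,783,000 bytes.
Total = 3,172,196,700 bytes = 3025.24 MiB.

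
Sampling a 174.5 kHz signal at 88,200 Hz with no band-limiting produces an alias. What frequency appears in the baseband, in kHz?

Nyquist = 88,200/2 = 44,100 Hz; 174,500 Hz exceeds it.
Alias = |174,500 − 2×88,200| = |174,500 − 176,400| = 1,900 Hz = 1.9 kHz.

1.9 kHz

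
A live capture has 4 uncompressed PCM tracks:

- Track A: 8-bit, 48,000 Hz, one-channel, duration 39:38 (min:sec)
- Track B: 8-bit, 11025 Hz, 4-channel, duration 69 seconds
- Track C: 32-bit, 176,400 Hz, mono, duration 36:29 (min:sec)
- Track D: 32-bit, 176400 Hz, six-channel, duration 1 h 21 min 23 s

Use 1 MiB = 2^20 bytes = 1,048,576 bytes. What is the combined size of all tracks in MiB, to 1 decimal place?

21299.8 MiB

Track A: 39:38 (min:sec) = 2,378 s; 48,000 × 2,378 × 1 × 1 = 114,144,000 bytes.
Track B: 11,025 × 69 × 1 × 4 = 3,042,900 bytes.
Track C: 36:29 (min:sec) = 2,189 s; 176,400 × 2,189 × 4 × 1 = 1,544,558,400 bytes.
Track D: 1 h 21 min 23 s = 4,883 s; 176,400 × 4,883 × 4 × 6 = 20,672,668,800 bytes.
Total = 22,334,414,100 bytes = 21299.8 MiB.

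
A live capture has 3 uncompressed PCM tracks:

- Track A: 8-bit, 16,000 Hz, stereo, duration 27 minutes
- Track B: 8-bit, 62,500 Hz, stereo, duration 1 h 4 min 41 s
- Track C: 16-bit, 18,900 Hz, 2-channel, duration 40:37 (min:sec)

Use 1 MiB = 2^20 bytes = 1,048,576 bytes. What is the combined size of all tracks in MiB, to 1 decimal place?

687.8 MiB

Track A: 27 minutes = 1,620 s; 16,000 × 1,620 × 1 × 2 = 51,840,000 bytes.
Track B: 1 h 4 min 41 s = 3,881 s; 62,500 × 3,881 × 1 × 2 = 485,125,000 bytes.
Track C: 40:37 (min:sec) = 2,437 s; 18,900 × 2,437 × 2 × 2 = 184,237,200 bytes.
Total = 721,202,200 bytes = 687.8 MiB.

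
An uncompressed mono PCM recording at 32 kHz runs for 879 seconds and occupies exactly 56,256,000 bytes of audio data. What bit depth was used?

16 bits

Bytes per sample = 56,256,000 / (32,000 × 879 × 1) = 56,256,000 / 28,128,000 = 2.
Bit depth = 2 × 8 = 16 bits.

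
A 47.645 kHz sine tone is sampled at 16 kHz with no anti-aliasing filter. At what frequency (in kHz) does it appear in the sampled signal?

Nyquist = 16,000/2 = 8,000 Hz; 47,645 Hz exceeds it.
Alias = |47,645 − 3×16,000| = |47,645 − 48,000| = 355 Hz = 0.355 kHz.

0.355 kHz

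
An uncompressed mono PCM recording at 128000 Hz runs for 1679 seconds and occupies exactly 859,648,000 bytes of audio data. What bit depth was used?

Bytes per sample = 859,648,000 / (128,000 × 1,679 × 1) = 859,648,000 / 214,912,000 = 4.
Bit depth = 4 × 8 = 32 bits.

32 bits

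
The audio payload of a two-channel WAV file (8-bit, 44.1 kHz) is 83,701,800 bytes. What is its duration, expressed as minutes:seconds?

15:49

Byte rate = 44,100 × 1 × 2 = 88,200 bytes/s.
Duration = 83,701,800 / 88,200 = 949 s.
949 s = 15:49.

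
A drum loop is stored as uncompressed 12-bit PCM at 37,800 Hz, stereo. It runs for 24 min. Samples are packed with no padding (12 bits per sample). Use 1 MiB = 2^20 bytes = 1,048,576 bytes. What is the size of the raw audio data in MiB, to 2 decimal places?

Duration = 24 min = 1,440 s.
Bits = 37,800 × 1,440 × 12 × 2 = 1,306,368,000 bits = 163,296,000 bytes.
163,296,000 / 1,048,576 = 155.73 MiB.

155.73 MiB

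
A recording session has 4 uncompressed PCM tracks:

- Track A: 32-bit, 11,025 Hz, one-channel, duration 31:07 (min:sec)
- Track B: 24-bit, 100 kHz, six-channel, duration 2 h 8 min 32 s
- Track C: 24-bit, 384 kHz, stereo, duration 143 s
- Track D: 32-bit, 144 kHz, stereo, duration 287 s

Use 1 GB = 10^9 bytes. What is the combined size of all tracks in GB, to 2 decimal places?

14.62 GB

Track A: 31:07 (min:sec) = 1,867 s; 11,025 × 1,867 × 4 × 1 = 82,334,700 bytes.
Track B: 2 h 8 min 32 s = 7,712 s; 100,000 × 7,712 × 3 × 6 = 13,881,600,000 bytes.
Track C: 384,000 × 143 × 3 × 2 = 329,472,000 bytes.
Track D: 144,000 × 287 × 4 × 2 = 330,624,000 bytes.
Total = 14,624,030,700 bytes = 14.62 GB.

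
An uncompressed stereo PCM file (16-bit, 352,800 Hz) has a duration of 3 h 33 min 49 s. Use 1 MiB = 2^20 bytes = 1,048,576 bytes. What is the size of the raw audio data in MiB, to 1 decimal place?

Duration = 3 h 33 min 49 s = 12,829 s.
Bytes = 352,800 samples/s × 12,829 s × 2 bytes/sample × 2 ch = 18,104,284,800 bytes.
18,104,284,800 / 1,048,576 = 17265.6 MiB.

17265.6 MiB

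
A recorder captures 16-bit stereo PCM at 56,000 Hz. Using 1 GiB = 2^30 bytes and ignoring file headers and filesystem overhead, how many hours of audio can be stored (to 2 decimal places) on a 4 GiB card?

5.33 hours

Uncompressed byte rate = 56,000 × 2 × 2 = 224,000 bytes/s.
Capacity = 4 × 1,073,741,824 = 4,294,967,296 bytes.
4,294,967,296 / 224,000 ≈ 19173.96 s → 5.33 hours.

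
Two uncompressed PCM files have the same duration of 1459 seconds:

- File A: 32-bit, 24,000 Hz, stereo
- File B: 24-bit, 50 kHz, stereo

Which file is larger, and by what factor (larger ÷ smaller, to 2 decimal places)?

File B, by a factor of 1.56

File A: 24,000 × 4 × 2 = 192,000 bytes/s.
File B: 50,000 × 3 × 2 = 300,000 bytes/s.
File B is larger; ratio = 437,700,000 / 280,128,000 = 1.56.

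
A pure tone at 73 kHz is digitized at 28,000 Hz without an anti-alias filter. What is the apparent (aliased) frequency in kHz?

11 kHz

Nyquist = 28,000/2 = 14,000 Hz; 73,000 Hz exceeds it.
Alias = |73,000 − 3×28,000| = |73,000 − 84,000| = 11,000 Hz = 11 kHz.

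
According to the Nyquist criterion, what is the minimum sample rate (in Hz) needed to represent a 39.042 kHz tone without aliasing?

Minimum sample rate = 2 × 39,042 Hz = 78,084 Hz.

78,084 Hz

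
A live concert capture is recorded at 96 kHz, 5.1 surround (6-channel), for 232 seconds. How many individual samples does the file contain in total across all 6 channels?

96,000 × 232 s × 6 ch = 133,632,000 samples.

133,632,000 samples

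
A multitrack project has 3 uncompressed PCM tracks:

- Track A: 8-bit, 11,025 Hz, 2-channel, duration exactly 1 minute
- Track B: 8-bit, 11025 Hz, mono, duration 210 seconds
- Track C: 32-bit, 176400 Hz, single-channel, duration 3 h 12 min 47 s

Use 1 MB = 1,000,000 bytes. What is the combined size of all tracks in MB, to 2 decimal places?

8165.31 MB

Track A: exactly 1 minute = 60 s; 11,025 × 60 × 1 × 2 = 1,323,000 bytes.
Track B: 11,025 × 210 × 1 × 1 = 2,315,250 bytes.
Track C: 3 h 12 min 47 s = 11,567 s; 176,400 × 11,567 × 4 × 1 = 8,161,675,200 bytes.
Total = 8,165,313,450 bytes = 8165.31 MB.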